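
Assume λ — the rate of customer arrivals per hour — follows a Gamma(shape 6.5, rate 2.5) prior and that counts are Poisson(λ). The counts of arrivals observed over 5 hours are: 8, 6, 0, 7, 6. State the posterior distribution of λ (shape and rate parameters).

Total count ∑xᵢ = 27 over n = 5 hours.
Gamma is conjugate to the Poisson likelihood: posterior is Gamma(shape = 6.5+27 = 33.5, rate = 2.5+5 = 7.5).

Posterior: Gamma(shape=33.5, rate=7.5)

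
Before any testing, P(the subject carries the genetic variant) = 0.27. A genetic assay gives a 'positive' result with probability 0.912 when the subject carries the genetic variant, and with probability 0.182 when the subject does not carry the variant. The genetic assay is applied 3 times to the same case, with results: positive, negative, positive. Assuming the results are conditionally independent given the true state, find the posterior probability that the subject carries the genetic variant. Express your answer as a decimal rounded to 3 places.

Posterior P(H) ≈ 0.500

With H the event that the subject carries the genetic variant, the joint likelihood of the observed sequence is P(data|H) = 0.912·0.088·0.912 = 0.073193 and P(data|¬H) = 0.182·0.818·0.182 = 0.027095.
Bayes: P(H|data) = 0.27·0.073193 / (0.27·0.073193 + 0.73·0.027095) = 0.019762/0.039542 = 0.4998.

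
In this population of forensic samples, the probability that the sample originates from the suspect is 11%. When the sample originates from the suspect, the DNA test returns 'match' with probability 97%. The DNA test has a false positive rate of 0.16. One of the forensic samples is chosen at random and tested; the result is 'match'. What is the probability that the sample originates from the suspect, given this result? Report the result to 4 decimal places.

Write H for 'the sample originates from the suspect'. Prior odds H:¬H = 0.11/0.89 = 0.12360. For the 'match' outcome, the likelihood ratio is 0.97/0.16 = 6.0625.
Posterior odds = 0.12360 × 6.0625 = 0.74930, so P(H|E) = 0.74930/(1+0.74930) = 0.4283.

P(H | E) ≈ 0.4283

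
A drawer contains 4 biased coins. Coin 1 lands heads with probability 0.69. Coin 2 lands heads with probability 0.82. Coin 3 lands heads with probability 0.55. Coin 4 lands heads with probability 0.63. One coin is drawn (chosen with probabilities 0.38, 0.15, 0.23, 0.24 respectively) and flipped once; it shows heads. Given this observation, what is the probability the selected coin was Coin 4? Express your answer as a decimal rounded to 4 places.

Tabulate prior·likelihood by source: [1] prior 0.38, lik 0.69, product 0.2622; [2] prior 0.15, lik 0.82, product 0.1230; [3] prior 0.23, lik 0.55, product 0.1265; [4] prior 0.24, lik 0.63, product 0.1512.
Normalizing constant = 0.66290; the posterior for Coin 4 is its product over the sum, 0.1512/0.66290 = 0.2281.

Posterior probability ≈ 0.2281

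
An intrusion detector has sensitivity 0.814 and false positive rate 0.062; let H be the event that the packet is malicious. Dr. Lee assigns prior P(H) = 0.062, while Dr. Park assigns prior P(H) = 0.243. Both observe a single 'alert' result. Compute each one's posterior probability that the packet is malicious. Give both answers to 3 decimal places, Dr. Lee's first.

Dr. Lee: 0.465; Dr. Park: 0.808

P('+'|H) = 0.814, P('+'|¬H) = 0.062.
Dr. Lee: numerator 0.814·0.062 = 0.050468; evidence = 0.050468+0.062·0.938 = 0.10862; posterior = 0.465.
Dr. Park: numerator 0.814·0.243 = 0.19780; evidence = 0.19780+0.062·0.757 = 0.24474; posterior = 0.808.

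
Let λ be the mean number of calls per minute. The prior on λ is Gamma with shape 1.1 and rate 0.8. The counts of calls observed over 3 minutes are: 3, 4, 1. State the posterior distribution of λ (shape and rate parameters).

The Poisson likelihood adds the total count to the shape and the number of exposure periods to the rate. Here ∑xᵢ = 8 and n = 3, so shape 1.1→9.1 and rate 0.8→3.8.

Posterior: Gamma(shape=9.1, rate=3.8)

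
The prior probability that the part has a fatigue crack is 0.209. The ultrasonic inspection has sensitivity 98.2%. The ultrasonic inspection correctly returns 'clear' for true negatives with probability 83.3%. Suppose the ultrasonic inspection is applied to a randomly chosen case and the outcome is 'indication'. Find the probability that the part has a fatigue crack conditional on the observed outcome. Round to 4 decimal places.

Let H be the event that the part has a fatigue crack. P(H) = 0.209, so P(¬H) = 0.791. With E the 'indication' result, P(E|H) = 0.982 and P(E|¬H) = 0.167.
P(E) = 0.982·0.209 + 0.167·0.791 = 0.20524 + 0.13210 = 0.33733.
By Bayes' theorem, P(H|E) = 0.20524 / 0.33733 = 0.6084.

P(H | E) ≈ 0.6084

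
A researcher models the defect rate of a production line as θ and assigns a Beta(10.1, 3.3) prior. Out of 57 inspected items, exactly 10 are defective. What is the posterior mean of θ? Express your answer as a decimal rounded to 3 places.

The binomial likelihood is conjugate to the Beta prior: with 10 successes and 47 failures, the posterior is Beta(10.1+10, 3.3+47) = Beta(20.1, 50.3).
Posterior mean = α/(α+β) = 20.1/70.4 = 0.286.

Posterior mean ≈ 0.286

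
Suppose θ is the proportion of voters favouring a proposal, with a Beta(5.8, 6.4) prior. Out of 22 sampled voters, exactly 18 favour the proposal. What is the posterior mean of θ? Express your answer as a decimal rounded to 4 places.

Posterior mean ≈ 0.6959

Observing 18 successes and 4 failures updates Beta(5.8, 6.4) by adding the success and failure counts to the two shape parameters: α = 5.8+18 = 23.8, β = 6.4+4 = 10.4.
E[θ | data] = 23.8/(23.8+10.4) = 0.6959.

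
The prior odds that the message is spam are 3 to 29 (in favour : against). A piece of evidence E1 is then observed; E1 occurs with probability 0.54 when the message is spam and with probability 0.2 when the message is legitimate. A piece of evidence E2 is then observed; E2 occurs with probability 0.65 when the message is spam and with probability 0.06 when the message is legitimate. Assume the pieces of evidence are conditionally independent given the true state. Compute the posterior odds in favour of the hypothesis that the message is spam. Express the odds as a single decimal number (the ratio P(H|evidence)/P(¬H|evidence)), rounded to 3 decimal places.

Posterior odds ≈ 3.026

Prior odds = 3/29 = 0.10345. In log-odds, ln(0.10345) = -2.2687.
Add log likelihood ratios: ln(2.7000) + ln(10.833) = 3.3759.
Posterior log-odds = 1.1072, so posterior odds = exp(1.1072) = 3.0259.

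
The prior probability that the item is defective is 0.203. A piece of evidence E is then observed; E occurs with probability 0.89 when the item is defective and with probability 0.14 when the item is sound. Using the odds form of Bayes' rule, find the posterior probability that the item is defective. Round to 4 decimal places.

Posterior probability ≈ 0.6182

Prior odds = 0.203/(1−0.203) = 0.25471.
Likelihood ratio for E = 0.89/0.14 = 6.3571.
Posterior odds = prior odds × LR = 1.6192.
Posterior probability = odds/(1+odds) = 1.6192/2.6192 = 0.6182.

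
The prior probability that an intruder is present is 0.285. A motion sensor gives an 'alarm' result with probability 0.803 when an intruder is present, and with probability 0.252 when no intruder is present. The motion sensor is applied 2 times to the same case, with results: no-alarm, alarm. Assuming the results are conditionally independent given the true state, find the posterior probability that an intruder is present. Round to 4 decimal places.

Posterior P(H) ≈ 0.2507

With H the event that an intruder is present, the joint likelihood of the observed sequence is P(data|H) = 0.197·0.803 = 0.15819 and P(data|¬H) = 0.748·0.252 = 0.18850.
Bayes: P(H|data) = 0.285·0.15819 / (0.285·0.15819 + 0.715·0.18850) = 0.045084/0.17986 = 0.2507.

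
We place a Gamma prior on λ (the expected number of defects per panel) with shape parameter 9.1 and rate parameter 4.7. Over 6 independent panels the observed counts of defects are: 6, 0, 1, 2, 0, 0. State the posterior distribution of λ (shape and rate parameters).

Posterior: Gamma(shape=18.1, rate=10.7)

The Poisson likelihood adds the total count to the shape and the number of exposure periods to the rate. Here ∑xᵢ = 9 and n = 6, so shape 9.1→18.1 and rate 4.7→10.7.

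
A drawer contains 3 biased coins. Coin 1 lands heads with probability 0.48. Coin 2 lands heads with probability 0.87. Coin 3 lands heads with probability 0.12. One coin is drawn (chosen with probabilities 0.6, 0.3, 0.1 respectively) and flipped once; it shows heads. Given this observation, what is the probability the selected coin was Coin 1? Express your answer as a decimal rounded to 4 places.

Tabulate prior·likelihood by source: [1] prior 0.6, lik 0.48, product 0.2880; [2] prior 0.3, lik 0.87, product 0.2610; [3] prior 0.1, lik 0.12, product 0.01200.
Normalizing constant = 0.56100; the posterior for Coin 1 is its product over the sum, 0.2880/0.56100 = 0.5134.

Posterior probability ≈ 0.5134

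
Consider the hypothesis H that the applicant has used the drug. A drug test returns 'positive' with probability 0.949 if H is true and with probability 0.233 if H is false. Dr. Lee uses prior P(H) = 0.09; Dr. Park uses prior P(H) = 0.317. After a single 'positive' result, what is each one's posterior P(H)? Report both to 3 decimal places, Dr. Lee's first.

Dr. Lee: 0.287; Dr. Park: 0.654

The likelihood ratio for a 'positive' result is 0.949/0.233 = 4.0730.
Dr. Lee: prior odds 0.09/0.91 = 0.098901; posterior odds 0.40282; posterior probability 0.287.
Dr. Park: prior odds 0.317/0.683 = 0.46413; posterior odds 1.8904; posterior probability 0.654.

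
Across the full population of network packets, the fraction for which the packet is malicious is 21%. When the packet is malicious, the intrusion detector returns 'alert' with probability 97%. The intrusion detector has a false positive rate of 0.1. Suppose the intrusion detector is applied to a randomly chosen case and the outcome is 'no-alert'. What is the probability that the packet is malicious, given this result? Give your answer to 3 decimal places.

Write H for 'the packet is malicious'. Prior odds H:¬H = 0.21/0.79 = 0.26582. For the 'no-alert' outcome, the likelihood ratio is 0.03/0.9 = 0.033333.
Posterior odds = 0.26582 × 0.033333 = 0.0088608, so P(H|E) = 0.0088608/(1+0.0088608) = 0.009.

P(H | E) ≈ 0.009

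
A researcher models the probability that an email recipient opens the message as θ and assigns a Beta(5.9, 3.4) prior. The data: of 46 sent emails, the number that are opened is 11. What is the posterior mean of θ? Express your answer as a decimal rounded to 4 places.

The binomial likelihood is conjugate to the Beta prior: with 11 successes and 35 failures, the posterior is Beta(5.9+11, 3.4+35) = Beta(16.9, 38.4).
Posterior mean = α/(α+β) = 16.9/55.3 = 0.3056.

Posterior mean ≈ 0.3056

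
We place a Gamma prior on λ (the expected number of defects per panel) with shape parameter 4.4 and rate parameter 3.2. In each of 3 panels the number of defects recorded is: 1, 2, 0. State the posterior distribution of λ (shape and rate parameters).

Posterior: Gamma(shape=7.4, rate=6.2)

Total count ∑xᵢ = 3 over n = 3 panels.
Gamma is conjugate to the Poisson likelihood: posterior is Gamma(shape = 4.4+3 = 7.4, rate = 3.2+3 = 6.2).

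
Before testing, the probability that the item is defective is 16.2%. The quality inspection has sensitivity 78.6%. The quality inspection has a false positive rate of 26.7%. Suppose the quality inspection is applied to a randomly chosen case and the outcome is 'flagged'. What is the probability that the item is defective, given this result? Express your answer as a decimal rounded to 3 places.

P(H | E) ≈ 0.363

Let H be the event that the item is defective. P(H) = 0.162, so P(¬H) = 0.838. With E the 'flagged' result, P(E|H) = 0.786 and P(E|¬H) = 0.267.
P(E) = 0.786·0.162 + 0.267·0.838 = 0.12733 + 0.22375 = 0.35108.
By Bayes' theorem, P(H|E) = 0.12733 / 0.35108 = 0.363.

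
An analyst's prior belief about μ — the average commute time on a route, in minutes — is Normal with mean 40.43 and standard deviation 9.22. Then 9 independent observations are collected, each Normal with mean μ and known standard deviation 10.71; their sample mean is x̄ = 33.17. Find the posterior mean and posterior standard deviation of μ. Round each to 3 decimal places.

With known σ, the Normal prior is conjugate. Weight on the data is w = (n/σ²)/(n/σ² + 1/τ₀²) = 0.0784628/(0.0784628+0.0117635) = 0.86962.
Posterior mean = w·x̄ + (1−w)·μ₀ = 0.86962·33.17 + 0.13038·40.43 = 34.117. Posterior variance = 1/(0.0784628+0.0117635) = 11.0832, so SD = 3.329.

Posterior mean ≈ 34.117; posterior SD ≈ 3.329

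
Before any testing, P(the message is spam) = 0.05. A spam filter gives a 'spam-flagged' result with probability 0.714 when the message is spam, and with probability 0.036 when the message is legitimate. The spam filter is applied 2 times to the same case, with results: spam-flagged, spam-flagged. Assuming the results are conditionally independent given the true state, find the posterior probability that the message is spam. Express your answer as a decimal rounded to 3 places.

Let H be the event that the message is spam; start with P(H) = 0.05. P('spam-flagged'|H) = 0.714, P('spam-flagged'|¬H) = 0.036.
Update on result 1 ('spam-flagged'): P(H) ← 0.714·0.0500 / (0.714·0.0500 + 0.036·0.9500) = 0.035700/0.069900 = 0.5107.
Update on result 2 ('spam-flagged'): P(H) ← 0.714·0.5107 / (0.714·0.5107 + 0.036·0.4893) = 0.36466/0.38227 = 0.9539.

Posterior P(H) ≈ 0.954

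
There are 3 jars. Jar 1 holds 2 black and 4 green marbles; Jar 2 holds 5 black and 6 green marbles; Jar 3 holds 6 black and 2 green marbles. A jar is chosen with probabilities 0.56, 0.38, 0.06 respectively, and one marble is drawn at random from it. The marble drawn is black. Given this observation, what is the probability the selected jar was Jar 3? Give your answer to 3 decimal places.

Posterior probability ≈ 0.111

Tabulate prior·likelihood by source: [1] prior 0.56, lik 0.3333, product 0.1867; [2] prior 0.38, lik 0.4545, product 0.1727; [3] prior 0.06, lik 0.75, product 0.04500.
Normalizing constant = 0.40439; the posterior for Jar 3 is its product over the sum, 0.04500/0.40439 = 0.111.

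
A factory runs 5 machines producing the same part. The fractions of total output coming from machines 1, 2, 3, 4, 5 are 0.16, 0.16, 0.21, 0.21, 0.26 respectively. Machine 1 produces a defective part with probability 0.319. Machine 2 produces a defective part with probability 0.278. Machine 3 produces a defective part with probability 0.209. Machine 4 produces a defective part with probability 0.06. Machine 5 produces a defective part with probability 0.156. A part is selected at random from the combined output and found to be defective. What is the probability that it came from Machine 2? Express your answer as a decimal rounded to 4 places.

P(defective|M1) = 0.319; P(defective|M2) = 0.278; P(defective|M3) = 0.209; P(defective|M4) = 0.06; P(defective|M5) = 0.156.
Prior × likelihood for each source: 0.16·0.319=0.05104, 0.16·0.278=0.04448, 0.21·0.209=0.04389, 0.21·0.06=0.01260, 0.26·0.156=0.04056. Summing gives P(defective) = 0.19257.
P(Machine 2 | defective) = 0.04448 / 0.19257 = 0.2310.

Posterior probability ≈ 0.2310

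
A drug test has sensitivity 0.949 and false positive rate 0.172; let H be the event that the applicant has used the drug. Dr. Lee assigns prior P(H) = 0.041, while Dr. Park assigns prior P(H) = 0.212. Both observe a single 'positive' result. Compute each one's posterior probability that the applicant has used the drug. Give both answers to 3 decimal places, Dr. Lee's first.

Dr. Lee: 0.191; Dr. Park: 0.597

P('+'|H) = 0.949, P('+'|¬H) = 0.172.
Dr. Lee: numerator 0.949·0.041 = 0.038909; evidence = 0.038909+0.172·0.959 = 0.20386; posterior = 0.191.
Dr. Park: numerator 0.949·0.212 = 0.20119; evidence = 0.20119+0.172·0.788 = 0.33672; posterior = 0.597.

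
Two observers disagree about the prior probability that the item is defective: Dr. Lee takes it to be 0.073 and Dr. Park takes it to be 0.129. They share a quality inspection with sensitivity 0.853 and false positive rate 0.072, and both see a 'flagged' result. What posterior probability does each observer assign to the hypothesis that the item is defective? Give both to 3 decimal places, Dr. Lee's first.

P('+'|H) = 0.853, P('+'|¬H) = 0.072.
Dr. Lee: numerator 0.853·0.073 = 0.062269; evidence = 0.062269+0.072·0.927 = 0.12901; posterior = 0.483.
Dr. Park: numerator 0.853·0.129 = 0.11004; evidence = 0.11004+0.072·0.871 = 0.17275; posterior = 0.637.

Dr. Lee: 0.483; Dr. Park: 0.637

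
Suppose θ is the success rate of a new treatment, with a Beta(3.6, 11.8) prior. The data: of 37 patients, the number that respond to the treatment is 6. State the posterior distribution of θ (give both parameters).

The binomial likelihood is conjugate to the Beta prior: with 6 successes and 31 failures, the posterior is Beta(3.6+6, 11.8+31) = Beta(9.6, 42.8).

Posterior: Beta(9.6, 42.8)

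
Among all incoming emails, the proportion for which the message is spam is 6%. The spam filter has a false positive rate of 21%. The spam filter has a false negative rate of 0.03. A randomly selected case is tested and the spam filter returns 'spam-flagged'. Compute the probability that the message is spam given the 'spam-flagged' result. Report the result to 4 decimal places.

P(H | E) ≈ 0.2277

Write H for 'the message is spam'. Prior odds H:¬H = 0.06/0.94 = 0.063830. For the 'spam-flagged' outcome, the likelihood ratio is 0.97/0.21 = 4.6190.
Posterior odds = 0.063830 × 4.6190 = 0.29483, so P(H|E) = 0.29483/(1+0.29483) = 0.2277.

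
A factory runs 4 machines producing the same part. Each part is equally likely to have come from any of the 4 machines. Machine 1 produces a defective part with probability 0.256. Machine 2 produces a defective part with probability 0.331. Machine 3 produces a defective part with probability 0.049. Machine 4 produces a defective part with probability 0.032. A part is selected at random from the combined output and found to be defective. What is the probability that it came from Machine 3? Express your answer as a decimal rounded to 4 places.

Posterior probability ≈ 0.0734

Tabulate prior·likelihood by source: [1] prior 0.25, lik 0.256, product 0.06400; [2] prior 0.25, lik 0.331, product 0.08275; [3] prior 0.25, lik 0.049, product 0.01225; [4] prior 0.25, lik 0.032, product 0.008000.
Normalizing constant = 0.16700; the posterior for Machine 3 is its product over the sum, 0.01225/0.16700 = 0.0734.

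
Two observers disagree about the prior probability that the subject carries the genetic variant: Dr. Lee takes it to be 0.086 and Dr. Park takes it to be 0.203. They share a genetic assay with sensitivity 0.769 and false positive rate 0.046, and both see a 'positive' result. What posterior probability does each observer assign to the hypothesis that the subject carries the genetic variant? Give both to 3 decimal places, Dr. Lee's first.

The likelihood ratio for a 'positive' result is 0.769/0.046 = 16.717.
Dr. Lee: prior odds 0.086/0.914 = 0.094092; posterior odds 1.5730; posterior probability 0.611.
Dr. Park: prior odds 0.203/0.797 = 0.25471; posterior odds 4.2580; posterior probability 0.810.

Dr. Lee: 0.611; Dr. Park: 0.810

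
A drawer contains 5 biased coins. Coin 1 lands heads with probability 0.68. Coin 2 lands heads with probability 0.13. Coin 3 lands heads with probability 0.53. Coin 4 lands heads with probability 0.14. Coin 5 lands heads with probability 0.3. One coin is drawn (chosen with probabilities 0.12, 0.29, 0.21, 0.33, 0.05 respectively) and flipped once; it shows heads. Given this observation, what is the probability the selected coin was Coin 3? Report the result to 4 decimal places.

P(heads|C1) = 0.68; P(heads|C2) = 0.13; P(heads|C3) = 0.53; P(heads|C4) = 0.14; P(heads|C5) = 0.3.
Prior × likelihood for each source: 0.12·0.68=0.08160, 0.29·0.13=0.03770, 0.21·0.53=0.1113, 0.33·0.14=0.04620, 0.05·0.3=0.01500. Summing gives P(heads) = 0.29180.
P(Coin 3 | heads) = 0.1113 / 0.29180 = 0.3814.

Posterior probability ≈ 0.3814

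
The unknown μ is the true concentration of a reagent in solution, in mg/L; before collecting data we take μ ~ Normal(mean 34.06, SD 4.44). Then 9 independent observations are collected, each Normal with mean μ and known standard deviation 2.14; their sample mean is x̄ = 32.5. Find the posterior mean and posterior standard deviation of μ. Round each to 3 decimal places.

Posterior mean ≈ 32.539; posterior SD ≈ 0.704

With known σ, the Normal prior is conjugate. Weight on the data is w = (n/σ²)/(n/σ² + 1/τ₀²) = 1.96524/(1.96524+0.0507264) = 0.97484.
Posterior mean = w·x̄ + (1−w)·μ₀ = 0.97484·32.5 + 0.025162·34.06 = 32.539. Posterior variance = 1/(1.96524+0.0507264) = 0.496041, so SD = 0.704.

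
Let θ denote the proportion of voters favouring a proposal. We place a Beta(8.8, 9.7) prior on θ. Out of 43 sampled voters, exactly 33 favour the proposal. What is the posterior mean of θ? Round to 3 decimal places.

Posterior mean ≈ 0.680

Observing 33 successes and 10 failures updates Beta(8.8, 9.7) by adding the success and failure counts to the two shape parameters: α = 8.8+33 = 41.8, β = 9.7+10 = 19.7.
Posterior mean = α/(α+β) = 41.8/61.5 = 0.680.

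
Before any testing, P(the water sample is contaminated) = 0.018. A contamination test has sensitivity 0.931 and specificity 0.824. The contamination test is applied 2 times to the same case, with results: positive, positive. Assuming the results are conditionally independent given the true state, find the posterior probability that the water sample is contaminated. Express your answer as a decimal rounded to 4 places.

Posterior P(H) ≈ 0.3390

Let H be the event that the water sample is contaminated; start with P(H) = 0.018. P('positive'|H) = 0.931, P('positive'|¬H) = 0.176.
Update on result 1 ('positive'): P(H) ← 0.931·0.0180 / (0.931·0.0180 + 0.176·0.9820) = 0.016758/0.18959 = 0.0884.
Update on result 2 ('positive'): P(H) ← 0.931·0.0884 / (0.931·0.0884 + 0.176·0.9116) = 0.082292/0.24274 = 0.3390.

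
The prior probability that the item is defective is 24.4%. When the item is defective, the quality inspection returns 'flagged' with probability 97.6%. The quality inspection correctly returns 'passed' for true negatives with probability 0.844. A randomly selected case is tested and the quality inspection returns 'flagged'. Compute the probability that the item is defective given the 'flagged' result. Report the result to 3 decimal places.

P(H | E) ≈ 0.669

Write H for 'the item is defective'. Prior odds H:¬H = 0.244/0.756 = 0.32275. For the 'flagged' outcome, the likelihood ratio is 0.976/0.156 = 6.2564.
Posterior odds = 0.32275 × 6.2564 = 2.0193, so P(H|E) = 2.0193/(1+2.0193) = 0.669.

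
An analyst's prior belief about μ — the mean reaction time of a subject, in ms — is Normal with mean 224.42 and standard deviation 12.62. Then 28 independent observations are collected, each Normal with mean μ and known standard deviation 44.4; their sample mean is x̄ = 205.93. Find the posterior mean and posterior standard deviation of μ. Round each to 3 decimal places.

Prior precision 1/τ₀² = 1/12.62² = 0.00627887; data precision n/σ² = 28/44.4² = 0.0142034.
Posterior precision = 0.00627887 + 0.0142034 = 0.0204823, giving posterior SD = 1/√0.0204823 = 6.987.
Posterior mean = (0.00627887·224.42 + 0.0142034·205.93) / 0.0204823 = 211.598.

Posterior mean ≈ 211.598; posterior SD ≈ 6.987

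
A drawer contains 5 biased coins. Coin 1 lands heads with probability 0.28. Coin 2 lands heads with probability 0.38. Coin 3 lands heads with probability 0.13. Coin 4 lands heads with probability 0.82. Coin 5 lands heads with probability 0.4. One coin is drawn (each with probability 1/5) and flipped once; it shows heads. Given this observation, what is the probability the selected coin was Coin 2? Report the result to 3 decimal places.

Posterior probability ≈ 0.189

P(heads|C1) = 0.28; P(heads|C2) = 0.38; P(heads|C3) = 0.13; P(heads|C4) = 0.82; P(heads|C5) = 0.4.
Prior × likelihood for each source: 0.2·0.28=0.05600, 0.2·0.38=0.07600, 0.2·0.13=0.02600, 0.2·0.82=0.1640, 0.2·0.4=0.08000. Summing gives P(heads) = 0.40200.
P(Coin 2 | heads) = 0.07600 / 0.40200 = 0.189.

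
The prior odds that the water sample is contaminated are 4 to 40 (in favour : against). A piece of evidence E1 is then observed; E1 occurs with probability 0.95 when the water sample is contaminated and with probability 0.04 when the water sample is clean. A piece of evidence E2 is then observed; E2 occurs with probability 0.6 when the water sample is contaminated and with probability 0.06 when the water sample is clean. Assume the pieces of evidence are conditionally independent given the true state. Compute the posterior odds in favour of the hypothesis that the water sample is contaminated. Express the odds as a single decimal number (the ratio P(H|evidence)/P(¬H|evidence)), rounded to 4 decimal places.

Prior odds = 4/40 = 0.10000.
Likelihood ratio for E1 = 0.95/0.04 = 23.750.
Likelihood ratio for E2 = 0.6/0.06 = 10.000.
Posterior odds = prior odds × LR₁ × LR₂ = 23.750.

Posterior odds ≈ 23.7500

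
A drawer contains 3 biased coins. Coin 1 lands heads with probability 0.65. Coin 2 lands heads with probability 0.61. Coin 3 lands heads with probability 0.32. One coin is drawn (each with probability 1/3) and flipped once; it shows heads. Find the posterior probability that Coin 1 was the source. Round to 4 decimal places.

Posterior probability ≈ 0.4114

P(heads|C1) = 0.65; P(heads|C2) = 0.61; P(heads|C3) = 0.32.
Prior × likelihood for each source: 0.333333·0.65=0.2167, 0.333333·0.61=0.2033, 0.333333·0.32=0.1067. Summing gives P(heads) = 0.52667.
P(Coin 1 | heads) = 0.2167 / 0.52667 = 0.4114.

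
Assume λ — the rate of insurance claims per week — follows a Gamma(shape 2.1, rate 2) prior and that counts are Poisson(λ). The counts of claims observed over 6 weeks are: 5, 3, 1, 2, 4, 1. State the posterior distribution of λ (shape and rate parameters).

Posterior: Gamma(shape=18.1, rate=8)

Total count ∑xᵢ = 16 over n = 6 weeks.
Gamma is conjugate to the Poisson likelihood: posterior is Gamma(shape = 2.1+16 = 18.1, rate = 2+6 = 8).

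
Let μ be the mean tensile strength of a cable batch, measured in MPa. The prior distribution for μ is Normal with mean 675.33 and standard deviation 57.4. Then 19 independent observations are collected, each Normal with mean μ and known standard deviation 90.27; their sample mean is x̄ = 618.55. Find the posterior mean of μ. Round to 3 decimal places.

Posterior mean ≈ 625.090

With known σ, the Normal prior is conjugate. Weight on the data is w = (n/σ²)/(n/σ² + 1/τ₀²) = 0.00233167/(0.00233167+0.00030351) = 0.88482.
Posterior mean = w·x̄ + (1−w)·μ₀ = 0.88482·618.55 + 0.11518·675.33 = 625.090.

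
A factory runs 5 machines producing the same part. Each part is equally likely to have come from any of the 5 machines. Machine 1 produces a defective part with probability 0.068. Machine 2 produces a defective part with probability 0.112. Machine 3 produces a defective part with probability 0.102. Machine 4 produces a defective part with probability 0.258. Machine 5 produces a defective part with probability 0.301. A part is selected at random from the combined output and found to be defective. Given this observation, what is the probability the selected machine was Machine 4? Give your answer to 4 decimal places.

P(defective|M1) = 0.068; P(defective|M2) = 0.112; P(defective|M3) = 0.102; P(defective|M4) = 0.258; P(defective|M5) = 0.301.
Prior × likelihood for each source: 0.2·0.068=0.01360, 0.2·0.112=0.02240, 0.2·0.102=0.02040, 0.2·0.258=0.05160, 0.2·0.301=0.06020. Summing gives P(defective) = 0.16820.
P(Machine 4 | defective) = 0.05160 / 0.16820 = 0.3068.

Posterior probability ≈ 0.3068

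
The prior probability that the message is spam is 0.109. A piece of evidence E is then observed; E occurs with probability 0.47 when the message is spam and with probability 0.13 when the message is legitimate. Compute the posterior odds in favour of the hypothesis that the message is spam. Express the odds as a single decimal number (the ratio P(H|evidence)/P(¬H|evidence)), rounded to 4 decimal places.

Prior odds = 0.109/(1−0.109) = 0.12233.
Likelihood ratio for E = 0.47/0.13 = 3.6154.
Posterior odds = prior odds × LR = 0.44229.

Posterior odds ≈ 0.4423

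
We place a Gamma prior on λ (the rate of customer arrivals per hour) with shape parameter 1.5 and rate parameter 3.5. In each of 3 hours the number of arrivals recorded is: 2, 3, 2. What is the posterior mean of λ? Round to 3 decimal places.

Posterior mean ≈ 1.308

The Poisson likelihood adds the total count to the shape and the number of exposure periods to the rate. Here ∑xᵢ = 7 and n = 3, so shape 1.5→8.5 and rate 3.5→6.5.
Posterior mean = shape/rate = 8.5/6.5 = 1.308.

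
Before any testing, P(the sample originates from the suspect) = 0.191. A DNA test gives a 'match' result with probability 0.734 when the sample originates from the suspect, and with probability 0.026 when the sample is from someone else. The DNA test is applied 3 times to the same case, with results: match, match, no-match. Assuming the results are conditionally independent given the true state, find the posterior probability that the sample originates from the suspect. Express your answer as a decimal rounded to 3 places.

With H the event that the sample originates from the suspect, the joint likelihood of the observed sequence is P(data|H) = 0.734·0.734·0.266 = 0.14331 and P(data|¬H) = 0.026·0.026·0.974 = 0.00065842.
Bayes: P(H|data) = 0.191·0.14331 / (0.191·0.14331 + 0.809·0.00065842) = 0.027372/0.027905 = 0.9809.

Posterior P(H) ≈ 0.981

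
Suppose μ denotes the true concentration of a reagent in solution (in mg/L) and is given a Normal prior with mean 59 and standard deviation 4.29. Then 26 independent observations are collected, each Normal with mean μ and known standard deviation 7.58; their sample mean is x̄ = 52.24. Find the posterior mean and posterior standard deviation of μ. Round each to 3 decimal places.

Posterior mean ≈ 52.965; posterior SD ≈ 1.405

Prior precision 1/τ₀² = 1/4.29² = 0.0543357; data precision n/σ² = 26/7.58² = 0.452517.
Posterior precision = 0.0543357 + 0.452517 = 0.506853, giving posterior SD = 1/√0.506853 = 1.405.
Posterior mean = (0.0543357·59 + 0.452517·52.24) / 0.506853 = 52.965.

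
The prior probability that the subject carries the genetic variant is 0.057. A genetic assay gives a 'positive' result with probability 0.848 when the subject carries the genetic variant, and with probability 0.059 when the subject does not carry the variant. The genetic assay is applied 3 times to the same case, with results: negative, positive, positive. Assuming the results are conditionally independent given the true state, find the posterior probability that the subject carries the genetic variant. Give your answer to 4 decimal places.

Posterior P(H) ≈ 0.6685

Let H be the event that the subject carries the genetic variant; start with P(H) = 0.057. P('positive'|H) = 0.848, P('positive'|¬H) = 0.059.
Update on result 1 ('negative'): P(H) ← 0.152·0.0570 / (0.152·0.0570 + 0.941·0.9430) = 0.0086640/0.89603 = 0.0097.
Update on result 2 ('positive'): P(H) ← 0.848·0.0097 / (0.848·0.0097 + 0.059·0.9903) = 0.0081996/0.066629 = 0.1231.
Update on result 3 ('positive'): P(H) ← 0.848·0.1231 / (0.848·0.1231 + 0.059·0.8769) = 0.10436/0.15610 = 0.6685.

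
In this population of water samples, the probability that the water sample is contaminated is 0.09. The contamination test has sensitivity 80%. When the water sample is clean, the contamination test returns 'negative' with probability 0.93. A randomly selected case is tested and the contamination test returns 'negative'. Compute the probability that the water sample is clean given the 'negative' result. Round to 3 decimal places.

Write H for 'the water sample is contaminated'. Prior odds H:¬H = 0.09/0.91 = 0.098901. For the 'negative' outcome, the likelihood ratio is 0.2/0.93 = 0.21505.
Posterior odds = 0.098901 × 0.21505 = 0.021269, so P(H|E) = 0.021269/(1+0.021269) = 0.021. Then P(¬H|E) = 1 − 0.021 = 0.979.

P(¬H | E) ≈ 0.979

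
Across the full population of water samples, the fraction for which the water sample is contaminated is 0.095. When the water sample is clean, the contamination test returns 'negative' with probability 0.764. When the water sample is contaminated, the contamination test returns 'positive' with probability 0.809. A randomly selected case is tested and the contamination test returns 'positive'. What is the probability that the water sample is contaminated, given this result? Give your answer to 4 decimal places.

Write H for 'the water sample is contaminated'. Prior odds H:¬H = 0.095/0.905 = 0.10497. For the 'positive' outcome, the likelihood ratio is 0.809/0.236 = 3.4280.
Posterior odds = 0.10497 × 3.4280 = 0.35984, so P(H|E) = 0.35984/(1+0.35984) = 0.2646.

P(H | E) ≈ 0.2646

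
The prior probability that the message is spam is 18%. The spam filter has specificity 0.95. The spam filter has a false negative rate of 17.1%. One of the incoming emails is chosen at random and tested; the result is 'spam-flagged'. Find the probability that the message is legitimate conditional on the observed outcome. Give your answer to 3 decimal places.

Let H be the event that the message is spam. P(H) = 0.18, so P(¬H) = 0.82. With E the 'spam-flagged' result, P(E|H) = 0.829 and P(E|¬H) = 0.05.
P(E) = 0.829·0.18 + 0.05·0.82 = 0.14922 + 0.041000 = 0.19022.
By Bayes' theorem, P(H|E) = 0.14922 / 0.19022 = 0.784. Hence P(¬H|E) = 1 − 0.784 = 0.216.

P(¬H | E) ≈ 0.216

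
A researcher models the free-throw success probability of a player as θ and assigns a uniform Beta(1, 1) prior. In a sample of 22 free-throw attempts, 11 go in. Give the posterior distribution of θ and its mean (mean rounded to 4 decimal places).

Posterior: Beta(12, 12); mean ≈ 0.5000

The binomial likelihood is conjugate to the Beta prior: with 11 successes and 11 failures, the posterior is Beta(1+11, 1+11) = Beta(12, 12).
Posterior mean = α/(α+β) = 12/24 = 0.5000.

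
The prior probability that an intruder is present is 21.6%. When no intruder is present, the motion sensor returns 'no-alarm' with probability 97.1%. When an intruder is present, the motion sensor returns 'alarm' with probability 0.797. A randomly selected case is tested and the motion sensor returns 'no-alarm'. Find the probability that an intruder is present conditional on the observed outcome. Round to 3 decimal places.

P(H | E) ≈ 0.054

Write H for 'an intruder is present'. Prior odds H:¬H = 0.216/0.784 = 0.27551. For the 'no-alarm' outcome, the likelihood ratio is 0.203/0.971 = 0.20906.
Posterior odds = 0.27551 × 0.20906 = 0.057599, so P(H|E) = 0.057599/(1+0.057599) = 0.054.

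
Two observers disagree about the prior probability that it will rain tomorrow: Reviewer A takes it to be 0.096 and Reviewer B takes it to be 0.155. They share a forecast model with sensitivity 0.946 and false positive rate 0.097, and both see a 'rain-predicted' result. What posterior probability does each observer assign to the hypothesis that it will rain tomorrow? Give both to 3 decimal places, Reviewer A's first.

Reviewer A: 0.509; Reviewer B: 0.641

The likelihood ratio for a 'rain-predicted' result is 0.946/0.097 = 9.7526.
Reviewer A: prior odds 0.096/0.904 = 0.10619; posterior odds 1.0357; posterior probability 0.509.
Reviewer B: prior odds 0.155/0.845 = 0.18343; posterior odds 1.7889; posterior probability 0.641.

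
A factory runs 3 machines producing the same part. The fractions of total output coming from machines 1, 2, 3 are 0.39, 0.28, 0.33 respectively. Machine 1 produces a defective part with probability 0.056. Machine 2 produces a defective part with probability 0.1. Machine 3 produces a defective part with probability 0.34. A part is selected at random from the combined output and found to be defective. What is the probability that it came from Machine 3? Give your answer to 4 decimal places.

Posterior probability ≈ 0.6924

P(defective|M1) = 0.056; P(defective|M2) = 0.1; P(defective|M3) = 0.34.
Prior × likelihood for each source: 0.39·0.056=0.02184, 0.28·0.1=0.02800, 0.33·0.34=0.1122. Summing gives P(defective) = 0.16204.
P(Machine 3 | defective) = 0.1122 / 0.16204 = 0.6924.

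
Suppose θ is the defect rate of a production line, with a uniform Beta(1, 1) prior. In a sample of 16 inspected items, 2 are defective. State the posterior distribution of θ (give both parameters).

Observing 2 successes and 14 failures updates Beta(1, 1) by adding the success and failure counts to the two shape parameters: α = 1+2 = 3, β = 1+14 = 15.

Posterior: Beta(3, 15)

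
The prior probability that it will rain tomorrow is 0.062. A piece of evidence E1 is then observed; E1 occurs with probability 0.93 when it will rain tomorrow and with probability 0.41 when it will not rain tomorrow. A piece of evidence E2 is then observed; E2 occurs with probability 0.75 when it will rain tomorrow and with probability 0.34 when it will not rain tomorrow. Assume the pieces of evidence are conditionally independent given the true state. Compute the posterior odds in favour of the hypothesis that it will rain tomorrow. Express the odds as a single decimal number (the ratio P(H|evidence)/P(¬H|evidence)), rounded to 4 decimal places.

Posterior odds ≈ 0.3307

Prior odds = 0.062/(1−0.062) = 0.066098. In log-odds, ln(0.066098) = -2.7166.
Add log likelihood ratios: ln(2.2683) + ln(2.2059) = 1.6102.
Posterior log-odds = -1.1065, so posterior odds = exp(-1.1065) = 0.33073.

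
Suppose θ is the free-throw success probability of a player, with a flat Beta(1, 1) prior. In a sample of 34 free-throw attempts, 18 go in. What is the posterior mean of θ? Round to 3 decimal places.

Posterior mean ≈ 0.528

Observing 18 successes and 16 failures updates Beta(1, 1) by adding the success and failure counts to the two shape parameters: α = 1+18 = 19, β = 1+16 = 17.
E[θ | data] = 19/(19+17) = 0.528.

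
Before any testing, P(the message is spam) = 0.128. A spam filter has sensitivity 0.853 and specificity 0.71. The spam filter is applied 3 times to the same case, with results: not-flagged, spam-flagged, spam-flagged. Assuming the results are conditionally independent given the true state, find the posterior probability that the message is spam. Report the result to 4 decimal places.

Posterior P(H) ≈ 0.2082

Let H be the event that the message is spam; start with P(H) = 0.128. P('spam-flagged'|H) = 0.853, P('spam-flagged'|¬H) = 0.29.
Update on result 1 ('not-flagged'): P(H) ← 0.147·0.1280 / (0.147·0.1280 + 0.71·0.8720) = 0.018816/0.63794 = 0.0295.
Update on result 2 ('spam-flagged'): P(H) ← 0.853·0.0295 / (0.853·0.0295 + 0.29·0.9705) = 0.025159/0.30661 = 0.0821.
Update on result 3 ('spam-flagged'): P(H) ← 0.853·0.0821 / (0.853·0.0821 + 0.29·0.9179) = 0.069995/0.33620 = 0.2082.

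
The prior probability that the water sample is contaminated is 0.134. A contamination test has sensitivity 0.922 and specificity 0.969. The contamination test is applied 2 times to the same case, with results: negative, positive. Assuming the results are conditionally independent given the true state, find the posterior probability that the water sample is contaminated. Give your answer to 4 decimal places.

Posterior P(H) ≈ 0.2703

With H the event that the water sample is contaminated, the joint likelihood of the observed sequence is P(data|H) = 0.078·0.922 = 0.071916 and P(data|¬H) = 0.969·0.031 = 0.030039.
Bayes: P(H|data) = 0.134·0.071916 / (0.134·0.071916 + 0.866·0.030039) = 0.0096367/0.035651 = 0.2703.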